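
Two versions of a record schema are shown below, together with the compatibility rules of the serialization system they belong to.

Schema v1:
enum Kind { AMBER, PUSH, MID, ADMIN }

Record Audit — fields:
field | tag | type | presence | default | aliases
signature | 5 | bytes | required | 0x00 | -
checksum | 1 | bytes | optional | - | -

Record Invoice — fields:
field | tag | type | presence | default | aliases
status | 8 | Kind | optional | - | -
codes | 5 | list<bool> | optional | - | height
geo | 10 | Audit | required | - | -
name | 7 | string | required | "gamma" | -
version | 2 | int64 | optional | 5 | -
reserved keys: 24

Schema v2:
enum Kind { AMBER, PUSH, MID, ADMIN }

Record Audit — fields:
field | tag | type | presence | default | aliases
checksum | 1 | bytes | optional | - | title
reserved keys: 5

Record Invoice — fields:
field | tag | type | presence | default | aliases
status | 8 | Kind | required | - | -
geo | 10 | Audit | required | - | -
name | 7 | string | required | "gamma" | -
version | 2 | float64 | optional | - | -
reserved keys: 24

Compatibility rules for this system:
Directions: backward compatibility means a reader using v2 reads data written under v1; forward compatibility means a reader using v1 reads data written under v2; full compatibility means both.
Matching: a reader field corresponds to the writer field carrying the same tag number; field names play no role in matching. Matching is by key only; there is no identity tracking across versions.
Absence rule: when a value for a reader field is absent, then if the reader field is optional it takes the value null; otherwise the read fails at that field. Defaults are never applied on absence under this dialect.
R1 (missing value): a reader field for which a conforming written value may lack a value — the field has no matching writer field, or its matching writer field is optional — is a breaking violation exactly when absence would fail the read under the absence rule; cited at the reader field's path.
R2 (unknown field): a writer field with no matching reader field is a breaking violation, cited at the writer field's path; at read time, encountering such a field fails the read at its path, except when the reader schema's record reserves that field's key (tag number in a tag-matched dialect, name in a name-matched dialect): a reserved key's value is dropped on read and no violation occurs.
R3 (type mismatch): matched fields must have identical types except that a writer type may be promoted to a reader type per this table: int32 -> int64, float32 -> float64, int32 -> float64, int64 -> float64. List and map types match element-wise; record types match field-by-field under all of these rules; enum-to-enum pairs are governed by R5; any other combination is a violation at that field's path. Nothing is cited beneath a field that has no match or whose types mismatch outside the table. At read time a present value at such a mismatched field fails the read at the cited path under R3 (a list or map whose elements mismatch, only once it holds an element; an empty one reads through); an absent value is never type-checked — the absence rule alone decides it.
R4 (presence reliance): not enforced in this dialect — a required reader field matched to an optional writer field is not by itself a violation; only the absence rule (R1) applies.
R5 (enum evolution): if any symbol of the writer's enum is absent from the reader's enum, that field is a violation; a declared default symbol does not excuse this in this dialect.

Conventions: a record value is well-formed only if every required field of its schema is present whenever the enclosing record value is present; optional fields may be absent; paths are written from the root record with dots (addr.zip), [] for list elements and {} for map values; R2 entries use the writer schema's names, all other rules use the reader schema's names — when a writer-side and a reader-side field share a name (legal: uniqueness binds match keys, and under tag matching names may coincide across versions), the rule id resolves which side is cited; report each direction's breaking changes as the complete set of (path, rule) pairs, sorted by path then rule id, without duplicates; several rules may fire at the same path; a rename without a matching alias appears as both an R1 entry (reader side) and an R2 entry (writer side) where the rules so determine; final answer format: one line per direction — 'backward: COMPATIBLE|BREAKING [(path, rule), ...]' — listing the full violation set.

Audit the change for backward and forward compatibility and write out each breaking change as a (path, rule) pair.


arrows below run writer -> reader for Invoice
backward for Invoice (reader v2, writer v1):
  writer optional, Kind -> Kind: reader status maps from writer status
  writer required, Audit -> Audit: reader geo maps from writer geo
  writer required, string -> string: reader name maps from writer name
  writer optional, int64 -> float64: reader version maps from writer version
  codes (writer side), unknown to reader
  writer optional, bytes -> bytes: reader geo.checksum maps from writer geo.checksum
  geo.signature (writer side), unknown to reader
  R2 fires at codes
  R1 fires at status
  => 2 violation(s): backward is BREAKING for Invoice
forward for Invoice (reader v1, writer v2):
  writer required, Kind -> Kind: reader status maps from writer status
  codes has no writer counterpart
  writer required, Audit -> Audit: reader geo maps from writer geo
  writer required, string -> string: reader name maps from writer name
  writer optional, float64 -> int64: reader version maps from writer version
  geo.signature has no writer counterpart
  writer optional, bytes -> bytes: reader geo.checksum maps from writer geo.checksum
  R1 fires at geo.signature
  R3 fires at version
  => 2 violation(s): forward is BREAKING for Invoice

backward: BREAKING [(codes, R2), (status, R1)]; forward: BREAKING [(geo.signature, R1), (version, R3)]


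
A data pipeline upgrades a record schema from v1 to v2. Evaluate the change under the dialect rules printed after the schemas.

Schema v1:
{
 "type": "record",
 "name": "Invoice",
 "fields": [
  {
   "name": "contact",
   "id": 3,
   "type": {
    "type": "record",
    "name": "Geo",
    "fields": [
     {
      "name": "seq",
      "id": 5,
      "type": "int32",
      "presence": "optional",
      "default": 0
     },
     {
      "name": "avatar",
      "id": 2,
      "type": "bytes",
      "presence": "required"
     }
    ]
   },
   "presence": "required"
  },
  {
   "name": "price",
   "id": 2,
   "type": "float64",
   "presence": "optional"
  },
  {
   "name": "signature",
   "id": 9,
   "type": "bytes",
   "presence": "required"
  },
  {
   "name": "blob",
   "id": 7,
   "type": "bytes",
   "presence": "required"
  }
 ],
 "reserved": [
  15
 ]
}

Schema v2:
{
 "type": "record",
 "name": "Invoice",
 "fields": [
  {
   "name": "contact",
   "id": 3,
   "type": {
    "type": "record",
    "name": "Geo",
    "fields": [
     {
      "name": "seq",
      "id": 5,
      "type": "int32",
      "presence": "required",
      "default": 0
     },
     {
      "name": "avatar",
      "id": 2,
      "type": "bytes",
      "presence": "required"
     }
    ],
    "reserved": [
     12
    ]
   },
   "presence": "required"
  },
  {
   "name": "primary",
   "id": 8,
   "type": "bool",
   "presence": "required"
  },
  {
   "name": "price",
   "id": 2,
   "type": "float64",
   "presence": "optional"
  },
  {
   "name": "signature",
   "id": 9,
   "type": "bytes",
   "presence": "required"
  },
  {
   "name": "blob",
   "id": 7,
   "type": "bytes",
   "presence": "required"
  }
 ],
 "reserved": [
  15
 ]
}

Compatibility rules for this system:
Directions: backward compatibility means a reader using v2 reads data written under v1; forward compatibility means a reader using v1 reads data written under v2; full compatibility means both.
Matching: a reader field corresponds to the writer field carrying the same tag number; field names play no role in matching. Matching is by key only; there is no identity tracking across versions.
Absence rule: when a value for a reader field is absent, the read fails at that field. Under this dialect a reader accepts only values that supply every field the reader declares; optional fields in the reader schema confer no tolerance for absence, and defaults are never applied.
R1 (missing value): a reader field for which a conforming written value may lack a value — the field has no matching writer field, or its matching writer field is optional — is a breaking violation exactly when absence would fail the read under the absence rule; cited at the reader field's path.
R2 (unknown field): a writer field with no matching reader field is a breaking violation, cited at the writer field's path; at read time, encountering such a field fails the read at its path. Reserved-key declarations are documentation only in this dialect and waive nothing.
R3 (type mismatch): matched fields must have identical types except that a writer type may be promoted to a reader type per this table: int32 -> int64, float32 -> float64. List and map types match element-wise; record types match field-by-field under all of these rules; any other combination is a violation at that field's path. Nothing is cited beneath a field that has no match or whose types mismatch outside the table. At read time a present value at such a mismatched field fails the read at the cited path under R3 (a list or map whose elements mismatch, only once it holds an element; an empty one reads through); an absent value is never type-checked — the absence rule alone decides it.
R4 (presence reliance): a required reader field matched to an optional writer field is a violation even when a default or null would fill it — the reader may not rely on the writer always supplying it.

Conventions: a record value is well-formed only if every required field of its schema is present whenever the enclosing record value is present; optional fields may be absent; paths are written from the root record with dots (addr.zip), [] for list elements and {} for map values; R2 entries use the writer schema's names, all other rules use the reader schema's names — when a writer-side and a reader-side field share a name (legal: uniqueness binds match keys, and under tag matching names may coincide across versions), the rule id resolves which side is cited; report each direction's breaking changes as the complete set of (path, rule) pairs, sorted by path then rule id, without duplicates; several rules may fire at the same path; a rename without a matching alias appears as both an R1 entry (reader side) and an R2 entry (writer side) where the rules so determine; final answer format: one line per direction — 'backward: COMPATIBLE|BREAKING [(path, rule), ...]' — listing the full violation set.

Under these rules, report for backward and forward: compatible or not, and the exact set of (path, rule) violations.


each type pair in Invoice: writer, then reader
checking backward for Invoice: reader v2 against writer v1:
  writer required, Geo -> Geo: reader contact maps from writer contact
  primary: no writer match
  writer optional, float64 -> float64: reader price maps from writer price
  writer required, bytes -> bytes: reader signature maps from writer signature
  writer required, bytes -> bytes: reader blob maps from writer blob
  writer optional, int32 -> int32: reader contact.seq maps from writer contact.seq
  writer required, bytes -> bytes: reader contact.avatar maps from writer contact.avatar
  breaking: (contact.seq, R1)
  breaking: (contact.seq, R4)
  breaking: (price, R1)
  breaking: (primary, R1)
  => 4 violation(s): backward is BREAKING for Invoice
checking forward for Invoice: reader v1 against writer v2:
  writer required, Geo -> Geo: reader contact maps from writer contact
  writer optional, float64 -> float64: reader price maps from writer price
  writer required, bytes -> bytes: reader signature maps from writer signature
  writer required, bytes -> bytes: reader blob maps from writer blob
  writer field primary has no reader counterpart
  writer required, int32 -> int32: reader contact.seq maps from writer contact.seq
  writer required, bytes -> bytes: reader contact.avatar maps from writer contact.avatar
  breaking: (price, R1)
  breaking: (primary, R2)
  => 2 violation(s): forward is BREAKING for Invoice

backward: BREAKING [(contact.seq, R1), (contact.seq, R4), (price, R1), (primary, R1)]; forward: BREAKING [(price, R1), (primary, R2)]


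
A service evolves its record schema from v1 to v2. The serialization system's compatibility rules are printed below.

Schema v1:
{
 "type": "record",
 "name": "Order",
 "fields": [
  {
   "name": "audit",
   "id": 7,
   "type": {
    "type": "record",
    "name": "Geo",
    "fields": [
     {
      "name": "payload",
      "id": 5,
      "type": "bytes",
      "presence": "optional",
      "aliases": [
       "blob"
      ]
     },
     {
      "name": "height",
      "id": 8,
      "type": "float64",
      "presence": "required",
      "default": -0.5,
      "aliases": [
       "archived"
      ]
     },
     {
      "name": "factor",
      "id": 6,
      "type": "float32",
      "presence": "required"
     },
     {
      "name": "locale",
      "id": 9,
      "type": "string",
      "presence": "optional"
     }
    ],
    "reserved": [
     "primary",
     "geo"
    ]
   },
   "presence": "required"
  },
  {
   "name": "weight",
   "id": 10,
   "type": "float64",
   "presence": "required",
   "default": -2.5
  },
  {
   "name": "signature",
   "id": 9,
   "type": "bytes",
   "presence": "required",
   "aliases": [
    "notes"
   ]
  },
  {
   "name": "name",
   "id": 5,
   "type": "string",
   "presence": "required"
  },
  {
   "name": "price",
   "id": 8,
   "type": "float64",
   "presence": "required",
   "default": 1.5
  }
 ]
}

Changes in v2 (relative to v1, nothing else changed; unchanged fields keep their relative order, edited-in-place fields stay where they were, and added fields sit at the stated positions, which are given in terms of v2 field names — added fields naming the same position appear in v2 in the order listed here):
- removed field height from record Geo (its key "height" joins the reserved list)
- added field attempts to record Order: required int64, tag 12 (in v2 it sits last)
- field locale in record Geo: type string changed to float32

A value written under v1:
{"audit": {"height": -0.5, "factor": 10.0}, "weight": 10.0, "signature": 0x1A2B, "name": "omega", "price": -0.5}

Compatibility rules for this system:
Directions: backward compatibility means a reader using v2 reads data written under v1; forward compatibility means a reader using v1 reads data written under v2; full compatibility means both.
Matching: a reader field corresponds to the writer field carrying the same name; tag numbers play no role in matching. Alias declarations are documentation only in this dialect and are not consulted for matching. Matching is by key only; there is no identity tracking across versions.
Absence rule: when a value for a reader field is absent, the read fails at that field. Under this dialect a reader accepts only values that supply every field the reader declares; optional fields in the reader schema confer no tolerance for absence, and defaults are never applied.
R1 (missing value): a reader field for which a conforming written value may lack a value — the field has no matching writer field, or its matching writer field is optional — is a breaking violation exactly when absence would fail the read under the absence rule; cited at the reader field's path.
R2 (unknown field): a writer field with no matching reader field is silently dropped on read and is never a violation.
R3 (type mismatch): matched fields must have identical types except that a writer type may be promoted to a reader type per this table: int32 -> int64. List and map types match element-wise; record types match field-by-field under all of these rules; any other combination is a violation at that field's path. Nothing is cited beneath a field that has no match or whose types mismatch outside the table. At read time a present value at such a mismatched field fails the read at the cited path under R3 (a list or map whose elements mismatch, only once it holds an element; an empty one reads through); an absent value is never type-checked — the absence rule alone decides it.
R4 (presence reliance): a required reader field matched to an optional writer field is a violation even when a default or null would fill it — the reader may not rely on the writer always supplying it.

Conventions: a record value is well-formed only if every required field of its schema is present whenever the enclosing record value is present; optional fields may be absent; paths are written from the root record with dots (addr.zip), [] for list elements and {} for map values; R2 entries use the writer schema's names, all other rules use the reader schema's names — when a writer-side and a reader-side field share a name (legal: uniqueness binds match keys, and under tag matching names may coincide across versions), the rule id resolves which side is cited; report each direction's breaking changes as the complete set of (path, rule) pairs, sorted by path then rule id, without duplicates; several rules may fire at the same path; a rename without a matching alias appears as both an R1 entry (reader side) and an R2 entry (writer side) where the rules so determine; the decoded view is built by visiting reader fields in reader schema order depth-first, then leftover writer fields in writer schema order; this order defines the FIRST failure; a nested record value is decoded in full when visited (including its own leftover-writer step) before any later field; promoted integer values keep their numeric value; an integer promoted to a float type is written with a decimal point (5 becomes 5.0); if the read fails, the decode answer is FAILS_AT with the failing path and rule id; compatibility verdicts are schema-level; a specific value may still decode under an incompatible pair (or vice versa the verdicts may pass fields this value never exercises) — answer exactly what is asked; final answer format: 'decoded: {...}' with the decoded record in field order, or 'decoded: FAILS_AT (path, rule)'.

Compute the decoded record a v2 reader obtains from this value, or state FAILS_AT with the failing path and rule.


each type pair in Order: writer, then reader
decoding the Order value with the v2 reader:
  read fails at audit.payload under R1 (no fill)
  => FAILS_AT (audit.payload, R1)
checking off the Order differences that do not matter here:
  removed field height from record Geo (its key "height" joins the reserved list) -> shifts the Order verdicts, not this decode
  added field attempts to record Order: required int64, tag 12 (in v2 it sits last) -> shifts the Order verdicts, not this decode
  field locale in record Geo: type string changed to float32 -> shifts the Order verdicts, not this decode

decoded: FAILS_AT (audit.payload, R1)


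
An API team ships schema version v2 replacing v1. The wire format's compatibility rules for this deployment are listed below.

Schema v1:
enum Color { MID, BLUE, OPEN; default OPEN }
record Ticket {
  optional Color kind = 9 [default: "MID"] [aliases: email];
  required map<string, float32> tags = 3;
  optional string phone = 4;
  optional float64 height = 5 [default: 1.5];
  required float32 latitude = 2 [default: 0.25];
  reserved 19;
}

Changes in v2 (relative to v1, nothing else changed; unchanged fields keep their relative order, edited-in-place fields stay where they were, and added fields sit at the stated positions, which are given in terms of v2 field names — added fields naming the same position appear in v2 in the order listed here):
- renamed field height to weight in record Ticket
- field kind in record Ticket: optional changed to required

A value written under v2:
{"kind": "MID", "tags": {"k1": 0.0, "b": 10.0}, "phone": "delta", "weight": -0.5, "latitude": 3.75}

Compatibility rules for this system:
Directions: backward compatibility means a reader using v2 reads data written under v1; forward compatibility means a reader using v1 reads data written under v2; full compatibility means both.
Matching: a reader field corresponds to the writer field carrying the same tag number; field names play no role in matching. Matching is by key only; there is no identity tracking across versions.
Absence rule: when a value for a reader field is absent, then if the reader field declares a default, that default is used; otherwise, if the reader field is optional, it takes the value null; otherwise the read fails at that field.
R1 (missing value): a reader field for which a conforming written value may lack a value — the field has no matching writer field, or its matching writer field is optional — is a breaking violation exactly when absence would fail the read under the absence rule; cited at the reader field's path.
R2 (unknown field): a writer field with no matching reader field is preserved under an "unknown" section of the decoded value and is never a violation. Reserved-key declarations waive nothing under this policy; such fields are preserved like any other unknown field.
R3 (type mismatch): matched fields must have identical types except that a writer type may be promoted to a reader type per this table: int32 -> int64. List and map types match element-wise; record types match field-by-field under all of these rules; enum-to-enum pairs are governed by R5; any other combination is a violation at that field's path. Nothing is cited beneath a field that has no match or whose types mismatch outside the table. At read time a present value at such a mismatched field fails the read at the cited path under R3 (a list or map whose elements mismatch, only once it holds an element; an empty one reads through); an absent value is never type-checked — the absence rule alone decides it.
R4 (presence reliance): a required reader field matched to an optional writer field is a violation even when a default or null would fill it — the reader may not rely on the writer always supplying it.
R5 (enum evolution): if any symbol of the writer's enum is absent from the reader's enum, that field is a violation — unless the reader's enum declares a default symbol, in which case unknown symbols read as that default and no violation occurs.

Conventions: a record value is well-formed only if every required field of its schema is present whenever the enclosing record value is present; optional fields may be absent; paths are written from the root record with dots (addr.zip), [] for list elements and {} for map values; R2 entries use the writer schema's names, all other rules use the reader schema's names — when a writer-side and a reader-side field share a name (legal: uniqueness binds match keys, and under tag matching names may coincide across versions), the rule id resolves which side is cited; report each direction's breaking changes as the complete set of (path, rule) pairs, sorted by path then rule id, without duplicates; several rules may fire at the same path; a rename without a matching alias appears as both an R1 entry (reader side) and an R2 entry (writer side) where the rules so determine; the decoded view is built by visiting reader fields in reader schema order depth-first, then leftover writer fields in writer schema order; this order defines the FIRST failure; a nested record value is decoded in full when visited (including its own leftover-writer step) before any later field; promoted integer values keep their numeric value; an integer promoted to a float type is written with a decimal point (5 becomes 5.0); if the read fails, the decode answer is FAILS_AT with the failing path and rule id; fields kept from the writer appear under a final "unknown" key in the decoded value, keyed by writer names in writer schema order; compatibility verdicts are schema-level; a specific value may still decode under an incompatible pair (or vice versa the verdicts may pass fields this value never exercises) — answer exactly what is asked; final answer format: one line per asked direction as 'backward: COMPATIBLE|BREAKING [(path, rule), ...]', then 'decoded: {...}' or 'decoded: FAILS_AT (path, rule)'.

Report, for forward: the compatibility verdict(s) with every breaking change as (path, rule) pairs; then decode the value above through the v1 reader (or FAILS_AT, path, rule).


forward: COMPATIBLE []; decoded: {"kind": "MID", "tags": {"k1": 0.0, "b": 10.0}, "phone": "delta", "height": -0.5, "latitude": 3.75}

in Ticket below, arrows point writer -> reader
checking forward for Ticket: reader v1 against writer v2:
  Color -> Color, writer required: kind aligns to kind
  map<string, float32> -> map<string, float32>, writer required: tags aligns to tags
  string -> string, writer optional: phone aligns to phone
  float64 -> float64, writer optional: height aligns to weight
  float32 -> float32, writer required: latitude aligns to latitude
  => forward: COMPATIBLE
migrating the Ticket value to v1:
  kind := "MID"
  tags := {"k1": 0.0, "b": 10.0}
  phone := "delta"
  height := -0.5 (from writer weight)
  latitude := 3.75
  => decoded: {"kind": "MID", "tags": {"k1": 0.0, "b": 10.0}, "phone": "delta", "height": -0.5, "latitude": 3.75}
checking off the Ticket differences that do not matter here:
  renamed field height to weight in record Ticket -> inert for the asked Ticket verdict: nothing fires
  field kind in record Ticket: optional changed to required -> fires only in the backward direction of Ticket, which is not asked here


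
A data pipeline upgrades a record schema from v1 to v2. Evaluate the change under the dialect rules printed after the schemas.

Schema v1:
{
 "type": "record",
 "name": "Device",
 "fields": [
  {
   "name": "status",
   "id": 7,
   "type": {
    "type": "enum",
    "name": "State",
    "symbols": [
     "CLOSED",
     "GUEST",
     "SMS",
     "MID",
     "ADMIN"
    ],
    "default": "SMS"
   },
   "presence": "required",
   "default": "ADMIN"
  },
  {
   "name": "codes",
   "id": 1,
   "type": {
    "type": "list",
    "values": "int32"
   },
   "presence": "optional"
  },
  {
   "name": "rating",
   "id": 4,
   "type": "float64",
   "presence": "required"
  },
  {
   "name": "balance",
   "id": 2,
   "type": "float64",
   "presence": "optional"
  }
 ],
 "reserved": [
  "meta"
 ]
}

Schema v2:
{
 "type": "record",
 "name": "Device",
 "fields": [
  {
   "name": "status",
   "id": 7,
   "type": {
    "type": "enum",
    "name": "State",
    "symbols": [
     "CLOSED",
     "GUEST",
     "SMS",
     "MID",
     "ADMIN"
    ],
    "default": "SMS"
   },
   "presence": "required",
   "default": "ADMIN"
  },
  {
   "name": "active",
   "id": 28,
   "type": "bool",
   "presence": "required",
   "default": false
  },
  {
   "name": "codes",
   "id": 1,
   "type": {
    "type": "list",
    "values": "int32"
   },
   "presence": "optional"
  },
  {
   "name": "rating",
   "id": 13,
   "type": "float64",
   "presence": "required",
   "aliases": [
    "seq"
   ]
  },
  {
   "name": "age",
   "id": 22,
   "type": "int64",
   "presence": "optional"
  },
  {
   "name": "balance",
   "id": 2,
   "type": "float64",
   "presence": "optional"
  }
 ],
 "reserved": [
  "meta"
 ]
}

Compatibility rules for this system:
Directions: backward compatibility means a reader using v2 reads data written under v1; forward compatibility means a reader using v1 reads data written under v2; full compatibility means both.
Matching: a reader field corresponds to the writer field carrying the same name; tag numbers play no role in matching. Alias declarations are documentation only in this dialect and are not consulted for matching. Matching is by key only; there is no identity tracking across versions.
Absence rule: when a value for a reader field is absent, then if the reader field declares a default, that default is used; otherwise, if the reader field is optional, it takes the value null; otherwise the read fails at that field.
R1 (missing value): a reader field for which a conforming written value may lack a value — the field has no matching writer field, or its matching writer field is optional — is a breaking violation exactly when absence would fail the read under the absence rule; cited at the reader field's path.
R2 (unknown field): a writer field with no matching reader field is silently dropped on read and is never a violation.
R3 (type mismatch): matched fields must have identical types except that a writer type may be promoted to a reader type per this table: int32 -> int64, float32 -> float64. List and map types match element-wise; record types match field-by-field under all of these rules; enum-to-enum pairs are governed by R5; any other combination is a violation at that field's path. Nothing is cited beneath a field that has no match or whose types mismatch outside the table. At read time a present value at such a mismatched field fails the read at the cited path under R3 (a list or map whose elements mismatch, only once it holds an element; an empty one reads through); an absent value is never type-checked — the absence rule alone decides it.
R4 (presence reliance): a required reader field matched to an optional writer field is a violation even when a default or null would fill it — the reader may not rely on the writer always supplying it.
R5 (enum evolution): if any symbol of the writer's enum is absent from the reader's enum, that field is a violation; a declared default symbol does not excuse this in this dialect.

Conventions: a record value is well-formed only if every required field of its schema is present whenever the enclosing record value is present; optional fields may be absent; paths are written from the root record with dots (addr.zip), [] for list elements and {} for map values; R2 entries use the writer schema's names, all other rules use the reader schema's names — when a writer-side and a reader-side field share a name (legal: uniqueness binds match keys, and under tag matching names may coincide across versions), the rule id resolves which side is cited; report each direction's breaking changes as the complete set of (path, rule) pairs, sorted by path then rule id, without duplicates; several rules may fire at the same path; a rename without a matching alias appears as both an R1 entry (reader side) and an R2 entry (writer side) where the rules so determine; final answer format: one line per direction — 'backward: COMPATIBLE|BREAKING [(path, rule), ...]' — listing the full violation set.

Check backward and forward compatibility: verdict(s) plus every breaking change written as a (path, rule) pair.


backward: COMPATIBLE []; forward: COMPATIBLE []

each type pair in Device: writer, then reader
backward for Device (reader v2, writer v1):
  status: paired with writer status (State -> State; writer required)
  no writer field matches reader active
  codes: paired with writer codes (list<int32> -> list<int32>; writer optional)
  rating: paired with writer rating (float64 -> float64; writer required)
  no writer field matches reader age
  balance: paired with writer balance (float64 -> float64; writer optional)
  nothing fires on Device: backward is COMPATIBLE
forward for Device (reader v1, writer v2):
  status: paired with writer status (State -> State; writer required)
  codes: paired with writer codes (list<int32> -> list<int32>; writer optional)
  rating: paired with writer rating (float64 -> float64; writer required)
  balance: paired with writer balance (float64 -> float64; writer optional)
  writer active: unknown to reader
  writer age: unknown to reader
  nothing fires on Device: forward is COMPATIBLE


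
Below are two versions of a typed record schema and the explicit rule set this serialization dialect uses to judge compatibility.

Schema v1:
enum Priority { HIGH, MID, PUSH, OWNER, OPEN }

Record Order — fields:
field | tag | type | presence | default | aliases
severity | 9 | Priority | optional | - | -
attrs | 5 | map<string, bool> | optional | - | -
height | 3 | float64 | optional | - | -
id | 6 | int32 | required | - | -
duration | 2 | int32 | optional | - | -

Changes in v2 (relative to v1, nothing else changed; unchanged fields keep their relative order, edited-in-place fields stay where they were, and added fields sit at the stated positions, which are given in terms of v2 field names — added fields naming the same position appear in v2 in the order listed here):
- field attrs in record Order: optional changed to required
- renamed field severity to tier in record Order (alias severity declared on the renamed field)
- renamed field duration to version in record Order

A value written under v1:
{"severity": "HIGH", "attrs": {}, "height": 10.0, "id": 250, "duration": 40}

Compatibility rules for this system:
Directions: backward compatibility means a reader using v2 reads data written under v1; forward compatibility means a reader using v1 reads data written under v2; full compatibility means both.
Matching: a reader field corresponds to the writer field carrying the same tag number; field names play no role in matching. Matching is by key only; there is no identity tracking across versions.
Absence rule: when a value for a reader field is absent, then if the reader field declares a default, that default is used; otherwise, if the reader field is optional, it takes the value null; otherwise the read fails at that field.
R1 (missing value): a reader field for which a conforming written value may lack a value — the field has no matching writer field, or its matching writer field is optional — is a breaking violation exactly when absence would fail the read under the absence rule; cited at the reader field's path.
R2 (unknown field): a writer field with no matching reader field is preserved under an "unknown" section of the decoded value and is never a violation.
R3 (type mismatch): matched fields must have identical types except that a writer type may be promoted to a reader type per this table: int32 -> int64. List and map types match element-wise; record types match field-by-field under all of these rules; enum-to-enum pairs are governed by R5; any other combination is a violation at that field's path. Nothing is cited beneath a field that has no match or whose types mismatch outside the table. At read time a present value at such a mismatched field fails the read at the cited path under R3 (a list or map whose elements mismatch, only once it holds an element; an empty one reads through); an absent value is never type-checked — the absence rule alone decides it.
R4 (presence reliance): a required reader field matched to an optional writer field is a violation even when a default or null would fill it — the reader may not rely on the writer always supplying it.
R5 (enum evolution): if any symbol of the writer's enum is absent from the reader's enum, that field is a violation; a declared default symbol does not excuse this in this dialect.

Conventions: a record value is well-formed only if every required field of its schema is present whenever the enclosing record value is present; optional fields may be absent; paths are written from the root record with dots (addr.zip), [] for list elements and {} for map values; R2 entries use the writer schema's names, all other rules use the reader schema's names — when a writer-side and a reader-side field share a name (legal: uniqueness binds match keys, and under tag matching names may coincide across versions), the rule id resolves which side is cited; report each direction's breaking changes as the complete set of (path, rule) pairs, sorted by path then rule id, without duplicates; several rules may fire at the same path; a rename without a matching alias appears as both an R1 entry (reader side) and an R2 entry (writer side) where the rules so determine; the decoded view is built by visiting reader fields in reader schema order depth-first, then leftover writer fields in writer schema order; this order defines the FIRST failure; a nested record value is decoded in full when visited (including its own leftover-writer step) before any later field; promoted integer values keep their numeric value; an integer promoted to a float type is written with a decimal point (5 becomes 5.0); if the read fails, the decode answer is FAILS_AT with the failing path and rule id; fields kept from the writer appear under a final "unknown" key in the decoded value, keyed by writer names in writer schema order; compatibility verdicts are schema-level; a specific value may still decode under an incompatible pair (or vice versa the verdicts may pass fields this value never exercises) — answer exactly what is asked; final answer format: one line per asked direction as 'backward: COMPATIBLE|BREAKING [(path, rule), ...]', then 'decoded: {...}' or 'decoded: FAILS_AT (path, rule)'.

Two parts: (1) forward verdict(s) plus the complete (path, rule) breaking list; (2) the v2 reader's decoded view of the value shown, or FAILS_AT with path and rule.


the writer's type comes first in each Order pair
forward pass over Order, reader schema v1, writer schema v2:
  Priority -> Priority, writer optional: severity aligns to tier
  map<string, bool> -> map<string, bool>, writer required: attrs aligns to attrs
  float64 -> float64, writer optional: height aligns to height
  int32 -> int32, writer required: id aligns to id
  int32 -> int32, writer optional: duration aligns to version
  => forward verdict for Order: COMPATIBLE, no violations
migrating the Order value to v2:
  tier := "HIGH" (from writer severity)
  attrs := {}
  height := 10.0
  id := 250
  version := 40 (from writer duration)
  => decoded: {"tier": "HIGH", "attrs": {}, "height": 10.0, "id": 250, "version": 40}
checking off the Order differences that do not matter here:
  field attrs in record Order: optional changed to required -> affects backward compatibility only, which is not asked

forward: COMPATIBLE []; decoded: {"tier": "HIGH", "attrs": {}, "height": 10.0, "id": 250, "version": 40}


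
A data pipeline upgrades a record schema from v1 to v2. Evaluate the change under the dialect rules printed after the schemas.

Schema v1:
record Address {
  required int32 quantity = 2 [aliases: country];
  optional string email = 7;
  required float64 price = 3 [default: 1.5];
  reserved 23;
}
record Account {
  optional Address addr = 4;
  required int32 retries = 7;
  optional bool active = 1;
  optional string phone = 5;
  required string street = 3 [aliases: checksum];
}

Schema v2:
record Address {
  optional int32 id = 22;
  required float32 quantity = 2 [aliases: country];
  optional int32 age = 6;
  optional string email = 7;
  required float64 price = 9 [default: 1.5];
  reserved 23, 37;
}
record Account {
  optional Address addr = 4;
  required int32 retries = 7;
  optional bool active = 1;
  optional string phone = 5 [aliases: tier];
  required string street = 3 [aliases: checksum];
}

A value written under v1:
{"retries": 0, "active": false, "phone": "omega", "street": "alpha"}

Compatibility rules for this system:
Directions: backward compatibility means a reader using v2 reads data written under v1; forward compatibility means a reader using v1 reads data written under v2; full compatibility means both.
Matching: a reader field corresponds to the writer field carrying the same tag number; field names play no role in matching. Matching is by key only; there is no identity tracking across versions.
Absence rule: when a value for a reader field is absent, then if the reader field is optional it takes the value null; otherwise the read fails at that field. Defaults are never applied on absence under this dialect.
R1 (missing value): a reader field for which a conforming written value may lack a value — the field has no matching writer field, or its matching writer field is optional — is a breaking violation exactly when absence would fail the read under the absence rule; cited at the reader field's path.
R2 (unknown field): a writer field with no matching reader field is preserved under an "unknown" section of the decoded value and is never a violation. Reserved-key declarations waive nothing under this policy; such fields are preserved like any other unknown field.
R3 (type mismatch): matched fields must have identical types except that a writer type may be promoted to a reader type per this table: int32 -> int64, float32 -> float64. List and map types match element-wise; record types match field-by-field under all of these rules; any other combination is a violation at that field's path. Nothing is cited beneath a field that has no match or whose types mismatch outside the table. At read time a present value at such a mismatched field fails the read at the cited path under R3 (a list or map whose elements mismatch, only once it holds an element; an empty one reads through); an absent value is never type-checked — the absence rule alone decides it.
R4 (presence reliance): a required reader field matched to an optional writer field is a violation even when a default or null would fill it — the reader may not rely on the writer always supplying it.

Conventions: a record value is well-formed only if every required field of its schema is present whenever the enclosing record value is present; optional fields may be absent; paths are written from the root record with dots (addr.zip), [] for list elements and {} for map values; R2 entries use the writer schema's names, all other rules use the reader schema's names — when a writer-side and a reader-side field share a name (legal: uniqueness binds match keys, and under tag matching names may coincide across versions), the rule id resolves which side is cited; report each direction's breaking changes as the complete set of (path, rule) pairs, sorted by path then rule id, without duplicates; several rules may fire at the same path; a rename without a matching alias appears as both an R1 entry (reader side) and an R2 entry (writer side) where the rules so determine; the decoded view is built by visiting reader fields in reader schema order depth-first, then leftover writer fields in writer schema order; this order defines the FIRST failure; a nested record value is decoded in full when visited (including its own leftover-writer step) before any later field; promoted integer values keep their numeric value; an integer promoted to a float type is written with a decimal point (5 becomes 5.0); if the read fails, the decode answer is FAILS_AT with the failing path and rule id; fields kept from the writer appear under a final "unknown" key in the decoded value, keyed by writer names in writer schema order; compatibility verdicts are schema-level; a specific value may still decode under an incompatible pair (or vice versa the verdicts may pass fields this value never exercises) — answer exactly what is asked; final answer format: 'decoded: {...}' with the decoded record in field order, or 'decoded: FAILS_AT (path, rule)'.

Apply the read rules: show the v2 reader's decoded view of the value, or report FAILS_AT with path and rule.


decoded: {"addr": null, "retries": 0, "active": false, "phone": "omega", "street": "alpha"}

each type pair in Account: writer, then reader
decoding the Account value with the v2 reader:
  addr := null (absent, optional -> null)
  retries := 0
  active := false
  phone := "omega"
  street := "alpha"
  => decoded: {"addr": null, "retries": 0, "active": false, "phone": "omega", "street": "alpha"}
ruling out the remaining Account differences:
  added field id to record Address: optional int32, tag 22 (in v2 it sits immediately before quantity) -> fires no rule on Account under this dialect and leaves the result unchanged
  field quantity in record Address: type int32 changed to float32 -> a verdict-level change on Account — the shown value reads the same
  added field age to record Address: optional int32, tag 6 (in v2 it sits immediately before email) -> fires no rule on Account under this dialect and leaves the result unchanged
  field price in record Address: tag 3 changed to 9 -> a verdict-level change on Account — the shown value reads the same
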